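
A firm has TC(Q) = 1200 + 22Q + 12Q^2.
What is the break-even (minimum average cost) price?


AC(Q) = 1200/Q + 22 + 12Q
To minimize: dAC/dQ = -1200/Q^2 + 12 = 0
Q^2 = 1200/12 = 100
Q* = 10
Min AC = 1200/10 + 22 + 12*10
Min AC = 120 + 22 + 120 = 262

262


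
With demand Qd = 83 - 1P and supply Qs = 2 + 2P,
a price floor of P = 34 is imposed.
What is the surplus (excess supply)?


At P = 34:
Qd = 83 - 1*34 = 49
Qs = 2 + 2*34 = 70
Surplus = Qs - Qd = 70 - 49 = 21

21


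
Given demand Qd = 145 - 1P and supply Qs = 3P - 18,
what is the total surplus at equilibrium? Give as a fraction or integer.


Find equilibrium: 145 - 1P = 3P - 18
145 + 18 = 4P
P* = 163/4 = 163/4
Q* = 3*163/4 - 18 = 417/4
Inverse demand: P = 145 - Q/1, so P_max = 145
Inverse supply: P = 6 + Q/3, so P_min = 6
CS = (1/2) * 417/4 * (145 - 163/4) = 173889/32
PS = (1/2) * 417/4 * (163/4 - 6) = 57963/32
TS = CS + PS = 173889/32 + 57963/32 = 57963/8

57963/8


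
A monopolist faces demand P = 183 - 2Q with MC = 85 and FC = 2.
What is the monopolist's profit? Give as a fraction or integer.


MR = MC: 183 - 4Q = 85
Q* = 49/2
P* = 183 - 2*49/2 = 134
Profit = (P* - MC)*Q* - FC
= (134 - 85)*49/2 - 2
= 49*49/2 - 2
= 2401/2 - 2 = 2397/2

2397/2


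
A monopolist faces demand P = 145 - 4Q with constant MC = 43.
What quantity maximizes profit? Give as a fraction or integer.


TR = P*Q = (145 - 4Q)Q = 145Q - 4Q^2
MR = dTR/dQ = 145 - 8Q
Set MR = MC:
145 - 8Q = 43
102 = 8Q
Q* = 102/8 = 51/4

51/4


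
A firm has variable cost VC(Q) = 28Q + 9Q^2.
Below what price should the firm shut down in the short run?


AVC(Q) = VC(Q)/Q = 28 + 9Q
AVC is increasing in Q, so minimum AVC is at Q -> 0+.
Min AVC = 28
The firm should shut down if P < 28.

28


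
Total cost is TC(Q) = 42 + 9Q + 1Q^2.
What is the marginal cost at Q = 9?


MC = dTC/dQ = 9 + 2*1*Q
At Q = 9:
MC = 9 + 2*9
MC = 9 + 18 = 27

27


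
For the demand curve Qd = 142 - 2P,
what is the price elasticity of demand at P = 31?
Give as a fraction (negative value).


dQ/dP = -2
At P = 31: Q = 142 - 2*31 = 80
E = (dQ/dP)(P/Q) = (-2)(31/80) = -31/40

-31/40


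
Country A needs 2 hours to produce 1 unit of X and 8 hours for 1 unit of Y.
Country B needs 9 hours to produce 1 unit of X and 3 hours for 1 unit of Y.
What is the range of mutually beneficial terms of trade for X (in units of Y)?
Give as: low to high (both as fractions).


Opportunity cost of X for Country A = hours_X / hours_Y = 2/8 = 1/4 units of Y
Opportunity cost of X for Country B = hours_X / hours_Y = 9/3 = 3 units of Y
Terms of trade must be between the two opportunity costs.
Range: 1/4 to 3

1/4 to 3


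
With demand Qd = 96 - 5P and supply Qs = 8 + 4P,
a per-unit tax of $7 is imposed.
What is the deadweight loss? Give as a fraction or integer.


Pre-tax equilibrium quantity: Q* = 424/9
Post-tax equilibrium quantity: Q_tax = 284/9
Reduction in quantity: Q* - Q_tax = 140/9
DWL = (1/2) * tax * (Q* - Q_tax)
DWL = (1/2) * 7 * 140/9 = 490/9

490/9


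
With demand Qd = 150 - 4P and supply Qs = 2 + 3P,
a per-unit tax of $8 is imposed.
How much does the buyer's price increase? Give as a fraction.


With a per-unit tax, the buyer's price increase depends on relative slopes.
Supply slope: d = 3, Demand slope: b = 4
Buyer's price increase = d * tax / (b + d)
= 3 * 8 / (4 + 3)
= 24 / 7 = 24/7

24/7


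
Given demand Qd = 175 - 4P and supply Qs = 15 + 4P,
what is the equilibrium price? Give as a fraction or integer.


At equilibrium, Qd = Qs.
175 - 4P = 15 + 4P
175 - 15 = 4P + 4P
160 = 8P
P* = 160/8 = 20

20


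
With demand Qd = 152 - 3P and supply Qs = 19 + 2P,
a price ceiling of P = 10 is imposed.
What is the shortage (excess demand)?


At P = 10:
Qd = 152 - 3*10 = 122
Qs = 19 + 2*10 = 39
Shortage = Qd - Qs = 122 - 39 = 83

83


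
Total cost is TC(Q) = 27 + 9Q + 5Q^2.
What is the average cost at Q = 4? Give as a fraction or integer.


TC(4) = 27 + 9*4 + 5*4^2
TC(4) = 27 + 36 + 80 = 143
AC = TC/Q = 143/4 = 143/4

143/4


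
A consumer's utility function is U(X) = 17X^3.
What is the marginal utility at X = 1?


MU = dU/dX = 17*3*X^(3-1)
MU = 51*X^2
At X = 1:
MU = 51 * 1^2
MU = 51 * 1 = 51

51


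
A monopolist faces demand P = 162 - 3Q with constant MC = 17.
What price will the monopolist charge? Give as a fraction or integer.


MR = 162 - 6Q
Set MR = MC: 162 - 6Q = 17
Q* = 145/6
Substitute into demand:
P* = 162 - 3*145/6 = 179/2

179/2


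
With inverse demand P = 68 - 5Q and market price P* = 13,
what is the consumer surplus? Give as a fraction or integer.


Maximum willingness to pay (at Q=0): P_max = 68
Quantity demanded at P* = 13:
Q* = (68 - 13)/5 = 11
CS = (1/2) * Q* * (P_max - P*)
CS = (1/2) * 11 * (68 - 13)
CS = (1/2) * 11 * 55 = 605/2

605/2


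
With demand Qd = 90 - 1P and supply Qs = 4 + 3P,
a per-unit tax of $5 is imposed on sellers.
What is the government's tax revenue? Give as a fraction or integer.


With tax on sellers, new supply: Qs' = 4 + 3(P - 5)
= 3P - 11
New equilibrium quantity:
Q_new = 259/4
Tax revenue = tax * Q_new = 5 * 259/4 = 1295/4

1295/4


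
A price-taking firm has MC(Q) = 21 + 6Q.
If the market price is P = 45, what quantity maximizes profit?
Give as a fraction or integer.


In perfect competition, profit is maximized where P = MC.
45 = 21 + 6Q
24 = 6Q
Q* = 24/6 = 4

4


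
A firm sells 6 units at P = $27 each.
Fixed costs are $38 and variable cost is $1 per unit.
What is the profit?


Total Revenue = P * Q = 27 * 6 = $162
Total Cost = FC + VC*Q = 38 + 1*6 = $44
Profit = TR - TC = 162 - 44 = $118

$118


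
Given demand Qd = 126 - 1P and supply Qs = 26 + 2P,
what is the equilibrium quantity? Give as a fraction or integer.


First find equilibrium price:
126 - 1P = 26 + 2P
P* = 100/3 = 100/3
Then substitute into demand:
Q* = 126 - 1 * 100/3 = 278/3

278/3


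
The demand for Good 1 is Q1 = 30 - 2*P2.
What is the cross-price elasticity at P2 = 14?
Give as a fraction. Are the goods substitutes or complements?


dQ1/dP2 = -2
At P2 = 14: Q1 = 30 - 2*14 = 2
Exy = (dQ1/dP2)(P2/Q1) = -2 * 14 / 2 = -14
Since Exy < 0, the goods are complements.

-14 (complements)


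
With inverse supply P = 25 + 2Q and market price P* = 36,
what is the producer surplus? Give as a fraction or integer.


Minimum supply price (at Q=0): P_min = 25
Quantity supplied at P* = 36:
Q* = (36 - 25)/2 = 11/2
PS = (1/2) * Q* * (P* - P_min)
PS = (1/2) * 11/2 * (36 - 25)
PS = (1/2) * 11/2 * 11 = 121/4

121/4


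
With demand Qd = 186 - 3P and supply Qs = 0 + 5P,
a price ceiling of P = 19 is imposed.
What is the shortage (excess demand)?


At P = 19:
Qd = 186 - 3*19 = 129
Qs = 0 + 5*19 = 95
Shortage = Qd - Qs = 129 - 95 = 34

34


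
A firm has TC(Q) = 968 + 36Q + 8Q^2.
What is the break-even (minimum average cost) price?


AC(Q) = 968/Q + 36 + 8Q
To minimize: dAC/dQ = -968/Q^2 + 8 = 0
Q^2 = 968/8 = 121
Q* = 11
Min AC = 968/11 + 36 + 8*11
Min AC = 88 + 36 + 88 = 212

212


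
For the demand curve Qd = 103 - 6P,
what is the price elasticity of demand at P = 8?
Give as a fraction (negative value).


dQ/dP = -6
At P = 8: Q = 103 - 6*8 = 55
E = (dQ/dP)(P/Q) = (-6)(8/55) = -48/55

-48/55


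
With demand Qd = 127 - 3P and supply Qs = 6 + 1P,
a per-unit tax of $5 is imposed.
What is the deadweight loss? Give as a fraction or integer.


Pre-tax equilibrium quantity: Q* = 145/4
Post-tax equilibrium quantity: Q_tax = 65/2
Reduction in quantity: Q* - Q_tax = 15/4
DWL = (1/2) * tax * (Q* - Q_tax)
DWL = (1/2) * 5 * 15/4 = 75/8

75/8


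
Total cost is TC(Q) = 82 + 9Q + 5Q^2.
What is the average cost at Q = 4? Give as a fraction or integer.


TC(4) = 82 + 9*4 + 5*4^2
TC(4) = 82 + 36 + 80 = 198
AC = TC/Q = 198/4 = 99/2

99/2


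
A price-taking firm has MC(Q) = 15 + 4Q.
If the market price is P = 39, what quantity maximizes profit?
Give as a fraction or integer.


In perfect competition, profit is maximized where P = MC.
39 = 15 + 4Q
24 = 4Q
Q* = 24/4 = 6

6


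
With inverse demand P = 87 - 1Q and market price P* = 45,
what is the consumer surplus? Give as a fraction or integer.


Maximum willingness to pay (at Q=0): P_max = 87
Quantity demanded at P* = 45:
Q* = (87 - 45)/1 = 42
CS = (1/2) * Q* * (P_max - P*)
CS = (1/2) * 42 * (87 - 45)
CS = (1/2) * 42 * 42 = 882

882


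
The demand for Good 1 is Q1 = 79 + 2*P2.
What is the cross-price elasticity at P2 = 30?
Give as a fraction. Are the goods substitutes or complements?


dQ1/dP2 = 2
At P2 = 30: Q1 = 79 + 2*30 = 139
Exy = (dQ1/dP2)(P2/Q1) = 2 * 30 / 139 = 60/139
Since Exy > 0, the goods are substitutes.

60/139 (substitutes)


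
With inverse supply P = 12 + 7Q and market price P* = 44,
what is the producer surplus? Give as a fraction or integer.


Minimum supply price (at Q=0): P_min = 12
Quantity supplied at P* = 44:
Q* = (44 - 12)/7 = 32/7
PS = (1/2) * Q* * (P* - P_min)
PS = (1/2) * 32/7 * (44 - 12)
PS = (1/2) * 32/7 * 32 = 512/7

512/7


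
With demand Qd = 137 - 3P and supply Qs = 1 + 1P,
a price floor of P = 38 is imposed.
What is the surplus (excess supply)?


At P = 38:
Qd = 137 - 3*38 = 23
Qs = 1 + 1*38 = 39
Surplus = Qs - Qd = 39 - 23 = 16

16


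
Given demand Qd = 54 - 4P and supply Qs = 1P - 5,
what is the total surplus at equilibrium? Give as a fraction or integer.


Find equilibrium: 54 - 4P = 1P - 5
54 + 5 = 5P
P* = 59/5 = 59/5
Q* = 1*59/5 - 5 = 34/5
Inverse demand: P = 27/2 - Q/4, so P_max = 27/2
Inverse supply: P = 5 + Q/1, so P_min = 5
CS = (1/2) * 34/5 * (27/2 - 59/5) = 289/50
PS = (1/2) * 34/5 * (59/5 - 5) = 578/25
TS = CS + PS = 289/50 + 578/25 = 289/10

289/10


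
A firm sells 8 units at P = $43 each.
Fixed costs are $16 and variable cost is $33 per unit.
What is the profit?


Total Revenue = P * Q = 43 * 8 = $344
Total Cost = FC + VC*Q = 16 + 33*8 = $280
Profit = TR - TC = 344 - 280 = $64

$64


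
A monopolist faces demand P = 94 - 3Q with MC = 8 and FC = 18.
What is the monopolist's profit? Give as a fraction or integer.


MR = MC: 94 - 6Q = 8
Q* = 43/3
P* = 94 - 3*43/3 = 51
Profit = (P* - MC)*Q* - FC
= (51 - 8)*43/3 - 18
= 43*43/3 - 18
= 1849/3 - 18 = 1795/3

1795/3


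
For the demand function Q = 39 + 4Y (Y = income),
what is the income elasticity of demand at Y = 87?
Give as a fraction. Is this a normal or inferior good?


dQ/dY = 4
At Y = 87: Q = 39 + 4*87 = 387
Ey = (dQ/dY)(Y/Q) = 4 * 87 / 387 = 116/129
Since Ey > 0, this is a normal good.

116/129 (normal good)


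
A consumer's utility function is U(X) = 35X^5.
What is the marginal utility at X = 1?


MU = dU/dX = 35*5*X^(5-1)
MU = 175*X^4
At X = 1:
MU = 175 * 1^4
MU = 175 * 1 = 175

175


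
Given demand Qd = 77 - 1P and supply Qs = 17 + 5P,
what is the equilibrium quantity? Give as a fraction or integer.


First find equilibrium price:
77 - 1P = 17 + 5P
P* = 60/6 = 10
Then substitute into demand:
Q* = 77 - 1 * 10 = 67

67


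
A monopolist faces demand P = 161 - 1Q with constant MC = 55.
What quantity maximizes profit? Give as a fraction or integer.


TR = P*Q = (161 - 1Q)Q = 161Q - 1Q^2
MR = dTR/dQ = 161 - 2Q
Set MR = MC:
161 - 2Q = 55
106 = 2Q
Q* = 106/2 = 53

53


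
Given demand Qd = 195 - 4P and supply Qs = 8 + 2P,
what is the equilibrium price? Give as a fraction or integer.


At equilibrium, Qd = Qs.
195 - 4P = 8 + 2P
195 - 8 = 4P + 2P
187 = 6P
P* = 187/6 = 187/6

187/6


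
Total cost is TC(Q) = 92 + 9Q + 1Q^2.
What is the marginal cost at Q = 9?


MC = dTC/dQ = 9 + 2*1*Q
At Q = 9:
MC = 9 + 2*9
MC = 9 + 18 = 27

27


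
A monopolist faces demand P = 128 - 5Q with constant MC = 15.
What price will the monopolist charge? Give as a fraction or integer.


MR = 128 - 10Q
Set MR = MC: 128 - 10Q = 15
Q* = 113/10
Substitute into demand:
P* = 128 - 5*113/10 = 143/2

143/2


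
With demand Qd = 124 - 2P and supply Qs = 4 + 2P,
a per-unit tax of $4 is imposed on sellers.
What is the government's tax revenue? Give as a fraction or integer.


With tax on sellers, new supply: Qs' = 4 + 2(P - 4)
= 2P - 4
New equilibrium quantity:
Q_new = 60
Tax revenue = tax * Q_new = 4 * 60 = 240

240


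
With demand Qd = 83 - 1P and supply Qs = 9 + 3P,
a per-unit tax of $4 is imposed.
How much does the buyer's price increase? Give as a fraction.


With a per-unit tax, the buyer's price increase depends on relative slopes.
Supply slope: d = 3, Demand slope: b = 1
Buyer's price increase = d * tax / (b + d)
= 3 * 4 / (1 + 3)
= 12 / 4 = 3

3


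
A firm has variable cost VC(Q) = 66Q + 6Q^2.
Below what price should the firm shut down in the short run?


AVC(Q) = VC(Q)/Q = 66 + 6Q
AVC is increasing in Q, so minimum AVC is at Q -> 0+.
Min AVC = 66
The firm should shut down if P < 66.

66


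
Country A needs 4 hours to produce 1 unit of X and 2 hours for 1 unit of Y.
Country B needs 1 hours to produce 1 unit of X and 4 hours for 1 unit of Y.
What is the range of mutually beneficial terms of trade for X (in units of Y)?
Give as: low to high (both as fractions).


Opportunity cost of X for Country A = hours_X / hours_Y = 4/2 = 2 units of Y
Opportunity cost of X for Country B = hours_X / hours_Y = 1/4 = 1/4 units of Y
Terms of trade must be between the two opportunity costs.
Range: 1/4 to 2

1/4 to 2


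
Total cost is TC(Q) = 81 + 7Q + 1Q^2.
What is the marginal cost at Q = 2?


MC = dTC/dQ = 7 + 2*1*Q
At Q = 2:
MC = 7 + 2*2
MC = 7 + 4 = 11

11


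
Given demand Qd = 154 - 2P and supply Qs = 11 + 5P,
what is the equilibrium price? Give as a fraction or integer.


At equilibrium, Qd = Qs.
154 - 2P = 11 + 5P
154 - 11 = 2P + 5P
143 = 7P
P* = 143/7 = 143/7

143/7


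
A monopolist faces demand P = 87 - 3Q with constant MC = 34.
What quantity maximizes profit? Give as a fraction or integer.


TR = P*Q = (87 - 3Q)Q = 87Q - 3Q^2
MR = dTR/dQ = 87 - 6Q
Set MR = MC:
87 - 6Q = 34
53 = 6Q
Q* = 53/6 = 53/6

53/6


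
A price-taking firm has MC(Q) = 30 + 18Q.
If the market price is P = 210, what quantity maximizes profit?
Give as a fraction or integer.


In perfect competition, profit is maximized where P = MC.
210 = 30 + 18Q
180 = 18Q
Q* = 180/18 = 10

10


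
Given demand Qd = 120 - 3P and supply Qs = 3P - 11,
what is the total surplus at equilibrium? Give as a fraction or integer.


Find equilibrium: 120 - 3P = 3P - 11
120 + 11 = 6P
P* = 131/6 = 131/6
Q* = 3*131/6 - 11 = 109/2
Inverse demand: P = 40 - Q/3, so P_max = 40
Inverse supply: P = 11/3 + Q/3, so P_min = 11/3
CS = (1/2) * 109/2 * (40 - 131/6) = 11881/24
PS = (1/2) * 109/2 * (131/6 - 11/3) = 11881/24
TS = CS + PS = 11881/24 + 11881/24 = 11881/12

11881/12


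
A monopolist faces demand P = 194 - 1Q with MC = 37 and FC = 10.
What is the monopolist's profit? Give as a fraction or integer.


MR = MC: 194 - 2Q = 37
Q* = 157/2
P* = 194 - 1*157/2 = 231/2
Profit = (P* - MC)*Q* - FC
= (231/2 - 37)*157/2 - 10
= 157/2*157/2 - 10
= 24649/4 - 10 = 24609/4

24609/4


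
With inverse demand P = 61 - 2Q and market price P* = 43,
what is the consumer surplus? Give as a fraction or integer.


Maximum willingness to pay (at Q=0): P_max = 61
Quantity demanded at P* = 43:
Q* = (61 - 43)/2 = 9
CS = (1/2) * Q* * (P_max - P*)
CS = (1/2) * 9 * (61 - 43)
CS = (1/2) * 9 * 18 = 81

81


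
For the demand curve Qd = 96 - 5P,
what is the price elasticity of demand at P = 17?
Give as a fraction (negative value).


dQ/dP = -5
At P = 17: Q = 96 - 5*17 = 11
E = (dQ/dP)(P/Q) = (-5)(17/11) = -85/11

-85/11


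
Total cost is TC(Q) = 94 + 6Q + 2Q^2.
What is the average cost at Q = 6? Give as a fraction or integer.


TC(6) = 94 + 6*6 + 2*6^2
TC(6) = 94 + 36 + 72 = 202
AC = TC/Q = 202/6 = 101/3

101/3


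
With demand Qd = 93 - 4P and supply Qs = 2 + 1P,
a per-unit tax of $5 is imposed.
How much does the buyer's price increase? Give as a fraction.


With a per-unit tax, the buyer's price increase depends on relative slopes.
Supply slope: d = 1, Demand slope: b = 4
Buyer's price increase = d * tax / (b + d)
= 1 * 5 / (4 + 1)
= 5 / 5 = 1

1


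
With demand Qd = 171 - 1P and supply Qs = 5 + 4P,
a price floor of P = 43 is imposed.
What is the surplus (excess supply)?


At P = 43:
Qd = 171 - 1*43 = 128
Qs = 5 + 4*43 = 177
Surplus = Qs - Qd = 177 - 128 = 49

49


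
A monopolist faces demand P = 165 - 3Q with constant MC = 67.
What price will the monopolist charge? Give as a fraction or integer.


MR = 165 - 6Q
Set MR = MC: 165 - 6Q = 67
Q* = 49/3
Substitute into demand:
P* = 165 - 3*49/3 = 116

116


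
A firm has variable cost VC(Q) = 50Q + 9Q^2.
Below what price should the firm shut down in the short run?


AVC(Q) = VC(Q)/Q = 50 + 9Q
AVC is increasing in Q, so minimum AVC is at Q -> 0+.
Min AVC = 50
The firm should shut down if P < 50.

50


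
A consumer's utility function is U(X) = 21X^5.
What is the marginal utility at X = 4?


MU = dU/dX = 21*5*X^(5-1)
MU = 105*X^4
At X = 4:
MU = 105 * 4^4
MU = 105 * 256 = 26880

26880


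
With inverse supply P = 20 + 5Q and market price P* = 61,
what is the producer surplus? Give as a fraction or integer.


Minimum supply price (at Q=0): P_min = 20
Quantity supplied at P* = 61:
Q* = (61 - 20)/5 = 41/5
PS = (1/2) * Q* * (P* - P_min)
PS = (1/2) * 41/5 * (61 - 20)
PS = (1/2) * 41/5 * 41 = 1681/10

1681/10


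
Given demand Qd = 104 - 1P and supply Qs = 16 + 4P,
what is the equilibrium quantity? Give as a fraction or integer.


First find equilibrium price:
104 - 1P = 16 + 4P
P* = 88/5 = 88/5
Then substitute into demand:
Q* = 104 - 1 * 88/5 = 432/5

432/5


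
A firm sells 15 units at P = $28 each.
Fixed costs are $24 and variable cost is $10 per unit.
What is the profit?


Total Revenue = P * Q = 28 * 15 = $420
Total Cost = FC + VC*Q = 24 + 10*15 = $174
Profit = TR - TC = 420 - 174 = $246

$246


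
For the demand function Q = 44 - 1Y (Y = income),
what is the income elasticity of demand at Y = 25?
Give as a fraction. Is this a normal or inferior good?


dQ/dY = -1
At Y = 25: Q = 44 - 1*25 = 19
Ey = (dQ/dY)(Y/Q) = -1 * 25 / 19 = -25/19
Since Ey < 0, this is a inferior good.

-25/19 (inferior good)


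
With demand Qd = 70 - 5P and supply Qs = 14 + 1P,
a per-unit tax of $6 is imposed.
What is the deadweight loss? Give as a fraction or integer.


Pre-tax equilibrium quantity: Q* = 70/3
Post-tax equilibrium quantity: Q_tax = 55/3
Reduction in quantity: Q* - Q_tax = 5
DWL = (1/2) * tax * (Q* - Q_tax)
DWL = (1/2) * 6 * 5 = 15

15


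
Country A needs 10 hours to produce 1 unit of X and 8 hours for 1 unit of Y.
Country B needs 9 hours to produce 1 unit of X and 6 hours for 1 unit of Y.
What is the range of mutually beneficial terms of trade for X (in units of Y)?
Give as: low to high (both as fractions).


Opportunity cost of X for Country A = hours_X / hours_Y = 10/8 = 5/4 units of Y
Opportunity cost of X for Country B = hours_X / hours_Y = 9/6 = 3/2 units of Y
Terms of trade must be between the two opportunity costs.
Range: 5/4 to 3/2

5/4 to 3/2


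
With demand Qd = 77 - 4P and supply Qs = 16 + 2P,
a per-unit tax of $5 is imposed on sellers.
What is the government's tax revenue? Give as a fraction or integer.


With tax on sellers, new supply: Qs' = 16 + 2(P - 5)
= 6 + 2P
New equilibrium quantity:
Q_new = 89/3
Tax revenue = tax * Q_new = 5 * 89/3 = 445/3

445/3


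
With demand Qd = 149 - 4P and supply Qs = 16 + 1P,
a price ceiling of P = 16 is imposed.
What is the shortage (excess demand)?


At P = 16:
Qd = 149 - 4*16 = 85
Qs = 16 + 1*16 = 32
Shortage = Qd - Qs = 85 - 32 = 53

53


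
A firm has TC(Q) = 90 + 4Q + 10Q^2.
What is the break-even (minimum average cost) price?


AC(Q) = 90/Q + 4 + 10Q
To minimize: dAC/dQ = -90/Q^2 + 10 = 0
Q^2 = 90/10 = 9
Q* = 3
Min AC = 90/3 + 4 + 10*3
Min AC = 30 + 4 + 30 = 64

64


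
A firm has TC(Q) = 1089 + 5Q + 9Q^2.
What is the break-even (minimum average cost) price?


AC(Q) = 1089/Q + 5 + 9Q
To minimize: dAC/dQ = -1089/Q^2 + 9 = 0
Q^2 = 1089/9 = 121
Q* = 11
Min AC = 1089/11 + 5 + 9*11
Min AC = 99 + 5 + 99 = 203

203


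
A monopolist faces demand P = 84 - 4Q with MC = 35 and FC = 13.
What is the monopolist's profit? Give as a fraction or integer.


MR = MC: 84 - 8Q = 35
Q* = 49/8
P* = 84 - 4*49/8 = 119/2
Profit = (P* - MC)*Q* - FC
= (119/2 - 35)*49/8 - 13
= 49/2*49/8 - 13
= 2401/16 - 13 = 2193/16

2193/16


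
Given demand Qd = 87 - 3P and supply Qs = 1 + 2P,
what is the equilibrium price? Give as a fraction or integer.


At equilibrium, Qd = Qs.
87 - 3P = 1 + 2P
87 - 1 = 3P + 2P
86 = 5P
P* = 86/5 = 86/5

86/5


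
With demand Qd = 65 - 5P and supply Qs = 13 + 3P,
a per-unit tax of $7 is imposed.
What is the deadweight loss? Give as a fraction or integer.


Pre-tax equilibrium quantity: Q* = 65/2
Post-tax equilibrium quantity: Q_tax = 155/8
Reduction in quantity: Q* - Q_tax = 105/8
DWL = (1/2) * tax * (Q* - Q_tax)
DWL = (1/2) * 7 * 105/8 = 735/16

735/16


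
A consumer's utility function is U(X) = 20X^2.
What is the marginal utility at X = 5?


MU = dU/dX = 20*2*X^(2-1)
MU = 40*X^1
At X = 5:
MU = 40 * 5^1
MU = 40 * 5 = 200

200


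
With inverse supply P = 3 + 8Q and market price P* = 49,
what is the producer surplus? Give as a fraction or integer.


Minimum supply price (at Q=0): P_min = 3
Quantity supplied at P* = 49:
Q* = (49 - 3)/8 = 23/4
PS = (1/2) * Q* * (P* - P_min)
PS = (1/2) * 23/4 * (49 - 3)
PS = (1/2) * 23/4 * 46 = 529/4

529/4


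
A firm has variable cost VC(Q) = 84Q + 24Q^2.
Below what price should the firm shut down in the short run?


AVC(Q) = VC(Q)/Q = 84 + 24Q
AVC is increasing in Q, so minimum AVC is at Q -> 0+.
Min AVC = 84
The firm should shut down if P < 84.

84


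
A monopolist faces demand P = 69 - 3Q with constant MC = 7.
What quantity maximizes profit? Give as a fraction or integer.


TR = P*Q = (69 - 3Q)Q = 69Q - 3Q^2
MR = dTR/dQ = 69 - 6Q
Set MR = MC:
69 - 6Q = 7
62 = 6Q
Q* = 62/6 = 31/3

31/3


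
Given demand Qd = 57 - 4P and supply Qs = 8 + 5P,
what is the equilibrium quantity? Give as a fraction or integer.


First find equilibrium price:
57 - 4P = 8 + 5P
P* = 49/9 = 49/9
Then substitute into demand:
Q* = 57 - 4 * 49/9 = 317/9

317/9


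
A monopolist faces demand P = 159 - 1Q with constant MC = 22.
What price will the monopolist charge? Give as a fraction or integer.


MR = 159 - 2Q
Set MR = MC: 159 - 2Q = 22
Q* = 137/2
Substitute into demand:
P* = 159 - 1*137/2 = 181/2

181/2


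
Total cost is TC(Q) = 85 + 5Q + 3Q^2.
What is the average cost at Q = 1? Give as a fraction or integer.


TC(1) = 85 + 5*1 + 3*1^2
TC(1) = 85 + 5 + 3 = 93
AC = TC/Q = 93/1 = 93

93


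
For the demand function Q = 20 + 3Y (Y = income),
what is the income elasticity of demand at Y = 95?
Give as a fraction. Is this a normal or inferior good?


dQ/dY = 3
At Y = 95: Q = 20 + 3*95 = 305
Ey = (dQ/dY)(Y/Q) = 3 * 95 / 305 = 57/61
Since Ey > 0, this is a normal good.

57/61 (normal good)


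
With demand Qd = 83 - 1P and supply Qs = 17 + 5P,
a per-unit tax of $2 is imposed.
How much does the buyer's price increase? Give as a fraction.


With a per-unit tax, the buyer's price increase depends on relative slopes.
Supply slope: d = 5, Demand slope: b = 1
Buyer's price increase = d * tax / (b + d)
= 5 * 2 / (1 + 5)
= 10 / 6 = 5/3

5/3


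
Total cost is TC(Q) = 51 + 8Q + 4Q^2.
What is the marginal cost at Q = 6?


MC = dTC/dQ = 8 + 2*4*Q
At Q = 6:
MC = 8 + 8*6
MC = 8 + 48 = 56

56


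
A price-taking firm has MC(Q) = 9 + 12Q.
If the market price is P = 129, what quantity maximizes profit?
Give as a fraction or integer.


In perfect competition, profit is maximized where P = MC.
129 = 9 + 12Q
120 = 12Q
Q* = 120/12 = 10

10


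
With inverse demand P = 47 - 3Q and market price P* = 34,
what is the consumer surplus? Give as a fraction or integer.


Maximum willingness to pay (at Q=0): P_max = 47
Quantity demanded at P* = 34:
Q* = (47 - 34)/3 = 13/3
CS = (1/2) * Q* * (P_max - P*)
CS = (1/2) * 13/3 * (47 - 34)
CS = (1/2) * 13/3 * 13 = 169/6

169/6


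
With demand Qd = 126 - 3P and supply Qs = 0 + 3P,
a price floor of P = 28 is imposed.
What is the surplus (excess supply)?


At P = 28:
Qd = 126 - 3*28 = 42
Qs = 0 + 3*28 = 84
Surplus = Qs - Qd = 84 - 42 = 42

42


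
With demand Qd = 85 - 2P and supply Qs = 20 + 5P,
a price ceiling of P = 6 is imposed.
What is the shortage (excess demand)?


At P = 6:
Qd = 85 - 2*6 = 73
Qs = 20 + 5*6 = 50
Shortage = Qd - Qs = 73 - 50 = 23

23


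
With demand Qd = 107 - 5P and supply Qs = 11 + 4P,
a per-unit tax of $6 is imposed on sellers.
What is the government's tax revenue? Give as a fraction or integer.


With tax on sellers, new supply: Qs' = 11 + 4(P - 6)
= 4P - 13
New equilibrium quantity:
Q_new = 121/3
Tax revenue = tax * Q_new = 6 * 121/3 = 242

242


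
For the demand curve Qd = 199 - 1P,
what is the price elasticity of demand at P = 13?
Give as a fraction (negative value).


dQ/dP = -1
At P = 13: Q = 199 - 1*13 = 186
E = (dQ/dP)(P/Q) = (-1)(13/186) = -13/186

-13/186


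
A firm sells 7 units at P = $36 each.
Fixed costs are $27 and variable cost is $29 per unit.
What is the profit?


Total Revenue = P * Q = 36 * 7 = $252
Total Cost = FC + VC*Q = 27 + 29*7 = $230
Profit = TR - TC = 252 - 230 = $22

$22


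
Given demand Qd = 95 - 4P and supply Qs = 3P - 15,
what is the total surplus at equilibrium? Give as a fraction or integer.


Find equilibrium: 95 - 4P = 3P - 15
95 + 15 = 7P
P* = 110/7 = 110/7
Q* = 3*110/7 - 15 = 225/7
Inverse demand: P = 95/4 - Q/4, so P_max = 95/4
Inverse supply: P = 5 + Q/3, so P_min = 5
CS = (1/2) * 225/7 * (95/4 - 110/7) = 50625/392
PS = (1/2) * 225/7 * (110/7 - 5) = 16875/98
TS = CS + PS = 50625/392 + 16875/98 = 16875/56

16875/56


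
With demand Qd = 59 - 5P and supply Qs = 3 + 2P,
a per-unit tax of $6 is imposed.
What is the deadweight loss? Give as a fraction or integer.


Pre-tax equilibrium quantity: Q* = 19
Post-tax equilibrium quantity: Q_tax = 73/7
Reduction in quantity: Q* - Q_tax = 60/7
DWL = (1/2) * tax * (Q* - Q_tax)
DWL = (1/2) * 6 * 60/7 = 180/7

180/7


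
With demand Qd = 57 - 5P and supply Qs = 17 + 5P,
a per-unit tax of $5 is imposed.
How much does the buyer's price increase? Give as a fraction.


With a per-unit tax, the buyer's price increase depends on relative slopes.
Supply slope: d = 5, Demand slope: b = 5
Buyer's price increase = d * tax / (b + d)
= 5 * 5 / (5 + 5)
= 25 / 10 = 5/2

5/2


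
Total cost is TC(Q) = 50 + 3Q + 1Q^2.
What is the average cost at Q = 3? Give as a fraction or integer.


TC(3) = 50 + 3*3 + 1*3^2
TC(3) = 50 + 9 + 9 = 68
AC = TC/Q = 68/3 = 68/3

68/3


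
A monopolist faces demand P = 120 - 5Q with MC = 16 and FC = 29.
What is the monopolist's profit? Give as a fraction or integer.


MR = MC: 120 - 10Q = 16
Q* = 52/5
P* = 120 - 5*52/5 = 68
Profit = (P* - MC)*Q* - FC
= (68 - 16)*52/5 - 29
= 52*52/5 - 29
= 2704/5 - 29 = 2559/5

2559/5


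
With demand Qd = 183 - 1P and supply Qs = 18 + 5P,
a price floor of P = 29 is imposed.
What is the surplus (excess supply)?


At P = 29:
Qd = 183 - 1*29 = 154
Qs = 18 + 5*29 = 163
Surplus = Qs - Qd = 163 - 154 = 9

9


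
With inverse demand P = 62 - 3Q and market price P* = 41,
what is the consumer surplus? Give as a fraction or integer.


Maximum willingness to pay (at Q=0): P_max = 62
Quantity demanded at P* = 41:
Q* = (62 - 41)/3 = 7
CS = (1/2) * Q* * (P_max - P*)
CS = (1/2) * 7 * (62 - 41)
CS = (1/2) * 7 * 21 = 147/2

147/2


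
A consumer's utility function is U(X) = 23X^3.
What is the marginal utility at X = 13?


MU = dU/dX = 23*3*X^(3-1)
MU = 69*X^2
At X = 13:
MU = 69 * 13^2
MU = 69 * 169 = 11661

11661


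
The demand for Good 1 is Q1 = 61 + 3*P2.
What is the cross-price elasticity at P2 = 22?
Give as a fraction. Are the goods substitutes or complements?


dQ1/dP2 = 3
At P2 = 22: Q1 = 61 + 3*22 = 127
Exy = (dQ1/dP2)(P2/Q1) = 3 * 22 / 127 = 66/127
Since Exy > 0, the goods are substitutes.

66/127 (substitutes)


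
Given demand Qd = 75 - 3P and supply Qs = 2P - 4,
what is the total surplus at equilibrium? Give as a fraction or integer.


Find equilibrium: 75 - 3P = 2P - 4
75 + 4 = 5P
P* = 79/5 = 79/5
Q* = 2*79/5 - 4 = 138/5
Inverse demand: P = 25 - Q/3, so P_max = 25
Inverse supply: P = 2 + Q/2, so P_min = 2
CS = (1/2) * 138/5 * (25 - 79/5) = 3174/25
PS = (1/2) * 138/5 * (79/5 - 2) = 4761/25
TS = CS + PS = 3174/25 + 4761/25 = 1587/5

1587/5


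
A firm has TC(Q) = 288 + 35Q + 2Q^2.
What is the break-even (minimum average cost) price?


AC(Q) = 288/Q + 35 + 2Q
To minimize: dAC/dQ = -288/Q^2 + 2 = 0
Q^2 = 288/2 = 144
Q* = 12
Min AC = 288/12 + 35 + 2*12
Min AC = 24 + 35 + 24 = 83

83


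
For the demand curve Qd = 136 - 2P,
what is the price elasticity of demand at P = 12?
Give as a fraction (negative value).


dQ/dP = -2
At P = 12: Q = 136 - 2*12 = 112
E = (dQ/dP)(P/Q) = (-2)(12/112) = -3/14

-3/14


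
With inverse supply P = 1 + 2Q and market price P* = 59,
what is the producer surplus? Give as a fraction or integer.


Minimum supply price (at Q=0): P_min = 1
Quantity supplied at P* = 59:
Q* = (59 - 1)/2 = 29
PS = (1/2) * Q* * (P* - P_min)
PS = (1/2) * 29 * (59 - 1)
PS = (1/2) * 29 * 58 = 841

841


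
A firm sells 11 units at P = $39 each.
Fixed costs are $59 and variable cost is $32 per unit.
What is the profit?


Total Revenue = P * Q = 39 * 11 = $429
Total Cost = FC + VC*Q = 59 + 32*11 = $411
Profit = TR - TC = 429 - 411 = $18

$18


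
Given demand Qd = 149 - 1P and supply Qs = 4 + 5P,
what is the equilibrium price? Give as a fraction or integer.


At equilibrium, Qd = Qs.
149 - 1P = 4 + 5P
149 - 4 = 1P + 5P
145 = 6P
P* = 145/6 = 145/6

145/6


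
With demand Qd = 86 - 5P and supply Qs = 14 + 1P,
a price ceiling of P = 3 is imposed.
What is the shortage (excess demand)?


At P = 3:
Qd = 86 - 5*3 = 71
Qs = 14 + 1*3 = 17
Shortage = Qd - Qs = 71 - 17 = 54

54


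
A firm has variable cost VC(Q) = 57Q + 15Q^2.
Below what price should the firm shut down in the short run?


AVC(Q) = VC(Q)/Q = 57 + 15Q
AVC is increasing in Q, so minimum AVC is at Q -> 0+.
Min AVC = 57
The firm should shut down if P < 57.

57


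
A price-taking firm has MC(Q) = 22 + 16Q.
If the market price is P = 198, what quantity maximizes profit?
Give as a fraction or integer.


In perfect competition, profit is maximized where P = MC.
198 = 22 + 16Q
176 = 16Q
Q* = 176/16 = 11

11


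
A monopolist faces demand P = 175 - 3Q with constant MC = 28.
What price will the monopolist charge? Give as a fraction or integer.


MR = 175 - 6Q
Set MR = MC: 175 - 6Q = 28
Q* = 49/2
Substitute into demand:
P* = 175 - 3*49/2 = 203/2

203/2


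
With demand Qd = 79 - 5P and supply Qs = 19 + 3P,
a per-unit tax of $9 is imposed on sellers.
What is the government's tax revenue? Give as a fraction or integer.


With tax on sellers, new supply: Qs' = 19 + 3(P - 9)
= 3P - 8
New equilibrium quantity:
Q_new = 197/8
Tax revenue = tax * Q_new = 9 * 197/8 = 1773/8

1773/8


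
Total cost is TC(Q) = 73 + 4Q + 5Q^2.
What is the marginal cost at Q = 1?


MC = dTC/dQ = 4 + 2*5*Q
At Q = 1:
MC = 4 + 10*1
MC = 4 + 10 = 14

14


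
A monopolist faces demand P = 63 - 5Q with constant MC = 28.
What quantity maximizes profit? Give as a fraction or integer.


TR = P*Q = (63 - 5Q)Q = 63Q - 5Q^2
MR = dTR/dQ = 63 - 10Q
Set MR = MC:
63 - 10Q = 28
35 = 10Q
Q* = 35/10 = 7/2

7/2


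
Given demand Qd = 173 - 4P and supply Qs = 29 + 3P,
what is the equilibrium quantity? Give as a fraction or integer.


First find equilibrium price:
173 - 4P = 29 + 3P
P* = 144/7 = 144/7
Then substitute into demand:
Q* = 173 - 4 * 144/7 = 635/7

635/7


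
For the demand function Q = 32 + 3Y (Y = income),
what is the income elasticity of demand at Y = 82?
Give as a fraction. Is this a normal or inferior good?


dQ/dY = 3
At Y = 82: Q = 32 + 3*82 = 278
Ey = (dQ/dY)(Y/Q) = 3 * 82 / 278 = 123/139
Since Ey > 0, this is a normal good.

123/139 (normal good)


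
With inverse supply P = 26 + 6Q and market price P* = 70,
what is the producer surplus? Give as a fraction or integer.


Minimum supply price (at Q=0): P_min = 26
Quantity supplied at P* = 70:
Q* = (70 - 26)/6 = 22/3
PS = (1/2) * Q* * (P* - P_min)
PS = (1/2) * 22/3 * (70 - 26)
PS = (1/2) * 22/3 * 44 = 484/3

484/3


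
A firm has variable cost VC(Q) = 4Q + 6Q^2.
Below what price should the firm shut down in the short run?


AVC(Q) = VC(Q)/Q = 4 + 6Q
AVC is increasing in Q, so minimum AVC is at Q -> 0+.
Min AVC = 4
The firm should shut down if P < 4.

4


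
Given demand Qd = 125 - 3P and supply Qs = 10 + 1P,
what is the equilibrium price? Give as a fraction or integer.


At equilibrium, Qd = Qs.
125 - 3P = 10 + 1P
125 - 10 = 3P + 1P
115 = 4P
P* = 115/4 = 115/4

115/4


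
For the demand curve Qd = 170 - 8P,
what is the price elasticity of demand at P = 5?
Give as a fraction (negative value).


dQ/dP = -8
At P = 5: Q = 170 - 8*5 = 130
E = (dQ/dP)(P/Q) = (-8)(5/130) = -4/13

-4/13


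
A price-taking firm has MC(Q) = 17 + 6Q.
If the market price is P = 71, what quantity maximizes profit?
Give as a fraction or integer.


In perfect competition, profit is maximized where P = MC.
71 = 17 + 6Q
54 = 6Q
Q* = 54/6 = 9

9


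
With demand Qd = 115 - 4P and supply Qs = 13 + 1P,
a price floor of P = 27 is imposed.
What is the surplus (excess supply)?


At P = 27:
Qd = 115 - 4*27 = 7
Qs = 13 + 1*27 = 40
Surplus = Qs - Qd = 40 - 7 = 33

33


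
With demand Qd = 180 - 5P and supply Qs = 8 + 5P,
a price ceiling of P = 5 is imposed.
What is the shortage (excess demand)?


At P = 5:
Qd = 180 - 5*5 = 155
Qs = 8 + 5*5 = 33
Shortage = Qd - Qs = 155 - 33 = 122

122


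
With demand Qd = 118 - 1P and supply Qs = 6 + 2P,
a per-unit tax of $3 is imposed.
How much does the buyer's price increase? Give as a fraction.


With a per-unit tax, the buyer's price increase depends on relative slopes.
Supply slope: d = 2, Demand slope: b = 1
Buyer's price increase = d * tax / (b + d)
= 2 * 3 / (1 + 2)
= 6 / 3 = 2

2


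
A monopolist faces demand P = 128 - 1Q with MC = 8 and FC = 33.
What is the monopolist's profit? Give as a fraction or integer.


MR = MC: 128 - 2Q = 8
Q* = 60
P* = 128 - 1*60 = 68
Profit = (P* - MC)*Q* - FC
= (68 - 8)*60 - 33
= 60*60 - 33
= 3600 - 33 = 3567

3567


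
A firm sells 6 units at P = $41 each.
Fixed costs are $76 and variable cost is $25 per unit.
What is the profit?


Total Revenue = P * Q = 41 * 6 = $246
Total Cost = FC + VC*Q = 76 + 25*6 = $226
Profit = TR - TC = 246 - 226 = $20

$20


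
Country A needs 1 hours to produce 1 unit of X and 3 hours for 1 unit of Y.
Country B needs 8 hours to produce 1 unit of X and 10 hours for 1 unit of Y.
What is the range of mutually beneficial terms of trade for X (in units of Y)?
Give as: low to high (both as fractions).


Opportunity cost of X for Country A = hours_X / hours_Y = 1/3 = 1/3 units of Y
Opportunity cost of X for Country B = hours_X / hours_Y = 8/10 = 4/5 units of Y
Terms of trade must be between the two opportunity costs.
Range: 1/3 to 4/5

1/3 to 4/5


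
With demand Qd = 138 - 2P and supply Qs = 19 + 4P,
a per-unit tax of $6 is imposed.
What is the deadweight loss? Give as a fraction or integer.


Pre-tax equilibrium quantity: Q* = 295/3
Post-tax equilibrium quantity: Q_tax = 271/3
Reduction in quantity: Q* - Q_tax = 8
DWL = (1/2) * tax * (Q* - Q_tax)
DWL = (1/2) * 6 * 8 = 24

24


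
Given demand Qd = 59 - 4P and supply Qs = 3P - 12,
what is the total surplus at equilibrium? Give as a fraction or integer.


Find equilibrium: 59 - 4P = 3P - 12
59 + 12 = 7P
P* = 71/7 = 71/7
Q* = 3*71/7 - 12 = 129/7
Inverse demand: P = 59/4 - Q/4, so P_max = 59/4
Inverse supply: P = 4 + Q/3, so P_min = 4
CS = (1/2) * 129/7 * (59/4 - 71/7) = 16641/392
PS = (1/2) * 129/7 * (71/7 - 4) = 5547/98
TS = CS + PS = 16641/392 + 5547/98 = 5547/56

5547/56


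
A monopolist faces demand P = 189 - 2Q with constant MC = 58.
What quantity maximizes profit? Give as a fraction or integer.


TR = P*Q = (189 - 2Q)Q = 189Q - 2Q^2
MR = dTR/dQ = 189 - 4Q
Set MR = MC:
189 - 4Q = 58
131 = 4Q
Q* = 131/4 = 131/4

131/4


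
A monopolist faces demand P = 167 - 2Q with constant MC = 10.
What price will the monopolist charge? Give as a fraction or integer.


MR = 167 - 4Q
Set MR = MC: 167 - 4Q = 10
Q* = 157/4
Substitute into demand:
P* = 167 - 2*157/4 = 177/2

177/2


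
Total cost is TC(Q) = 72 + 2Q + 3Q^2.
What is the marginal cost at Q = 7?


MC = dTC/dQ = 2 + 2*3*Q
At Q = 7:
MC = 2 + 6*7
MC = 2 + 42 = 44

44


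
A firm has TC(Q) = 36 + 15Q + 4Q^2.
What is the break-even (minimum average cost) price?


AC(Q) = 36/Q + 15 + 4Q
To minimize: dAC/dQ = -36/Q^2 + 4 = 0
Q^2 = 36/4 = 9
Q* = 3
Min AC = 36/3 + 15 + 4*3
Min AC = 12 + 15 + 12 = 39

39


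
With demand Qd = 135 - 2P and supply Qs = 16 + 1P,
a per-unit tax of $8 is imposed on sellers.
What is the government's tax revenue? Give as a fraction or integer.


With tax on sellers, new supply: Qs' = 16 + 1(P - 8)
= 8 + 1P
New equilibrium quantity:
Q_new = 151/3
Tax revenue = tax * Q_new = 8 * 151/3 = 1208/3

1208/3


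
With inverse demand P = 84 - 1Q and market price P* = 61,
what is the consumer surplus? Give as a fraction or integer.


Maximum willingness to pay (at Q=0): P_max = 84
Quantity demanded at P* = 61:
Q* = (84 - 61)/1 = 23
CS = (1/2) * Q* * (P_max - P*)
CS = (1/2) * 23 * (84 - 61)
CS = (1/2) * 23 * 23 = 529/2

529/2


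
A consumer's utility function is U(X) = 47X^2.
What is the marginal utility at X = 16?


MU = dU/dX = 47*2*X^(2-1)
MU = 94*X^1
At X = 16:
MU = 94 * 16^1
MU = 94 * 16 = 1504

1504


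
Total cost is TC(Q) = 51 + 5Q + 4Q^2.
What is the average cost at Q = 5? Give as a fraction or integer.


TC(5) = 51 + 5*5 + 4*5^2
TC(5) = 51 + 25 + 100 = 176
AC = TC/Q = 176/5 = 176/5

176/5


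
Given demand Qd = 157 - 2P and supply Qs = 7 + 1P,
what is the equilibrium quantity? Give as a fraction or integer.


First find equilibrium price:
157 - 2P = 7 + 1P
P* = 150/3 = 50
Then substitute into demand:
Q* = 157 - 2 * 50 = 57

57


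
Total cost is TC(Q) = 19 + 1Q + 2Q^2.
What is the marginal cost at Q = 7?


MC = dTC/dQ = 1 + 2*2*Q
At Q = 7:
MC = 1 + 4*7
MC = 1 + 28 = 29

29


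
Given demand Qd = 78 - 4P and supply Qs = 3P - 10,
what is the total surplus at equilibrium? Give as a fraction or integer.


Find equilibrium: 78 - 4P = 3P - 10
78 + 10 = 7P
P* = 88/7 = 88/7
Q* = 3*88/7 - 10 = 194/7
Inverse demand: P = 39/2 - Q/4, so P_max = 39/2
Inverse supply: P = 10/3 + Q/3, so P_min = 10/3
CS = (1/2) * 194/7 * (39/2 - 88/7) = 9409/98
PS = (1/2) * 194/7 * (88/7 - 10/3) = 18818/147
TS = CS + PS = 9409/98 + 18818/147 = 9409/42

9409/42


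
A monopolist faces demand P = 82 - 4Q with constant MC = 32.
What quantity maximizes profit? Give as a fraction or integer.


TR = P*Q = (82 - 4Q)Q = 82Q - 4Q^2
MR = dTR/dQ = 82 - 8Q
Set MR = MC:
82 - 8Q = 32
50 = 8Q
Q* = 50/8 = 25/4

25/4


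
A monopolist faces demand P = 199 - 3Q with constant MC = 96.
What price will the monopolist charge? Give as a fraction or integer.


MR = 199 - 6Q
Set MR = MC: 199 - 6Q = 96
Q* = 103/6
Substitute into demand:
P* = 199 - 3*103/6 = 295/2

295/2


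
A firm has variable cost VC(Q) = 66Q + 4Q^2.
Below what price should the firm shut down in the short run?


AVC(Q) = VC(Q)/Q = 66 + 4Q
AVC is increasing in Q, so minimum AVC is at Q -> 0+.
Min AVC = 66
The firm should shut down if P < 66.

66


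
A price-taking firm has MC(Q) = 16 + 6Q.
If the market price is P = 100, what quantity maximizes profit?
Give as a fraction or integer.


In perfect competition, profit is maximized where P = MC.
100 = 16 + 6Q
84 = 6Q
Q* = 84/6 = 14

14


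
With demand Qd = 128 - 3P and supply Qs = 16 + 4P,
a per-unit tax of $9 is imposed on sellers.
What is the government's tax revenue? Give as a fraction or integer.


With tax on sellers, new supply: Qs' = 16 + 4(P - 9)
= 4P - 20
New equilibrium quantity:
Q_new = 452/7
Tax revenue = tax * Q_new = 9 * 452/7 = 4068/7

4068/7
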